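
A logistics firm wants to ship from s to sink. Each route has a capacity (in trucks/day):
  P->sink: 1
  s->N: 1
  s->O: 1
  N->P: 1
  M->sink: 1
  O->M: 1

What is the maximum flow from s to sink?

Augment s->O->M->sink: bottleneck 1. Total 1.
Augment s->N->P->sink: bottleneck 1. Total 2.
No augmenting path remains in the residual graph.

2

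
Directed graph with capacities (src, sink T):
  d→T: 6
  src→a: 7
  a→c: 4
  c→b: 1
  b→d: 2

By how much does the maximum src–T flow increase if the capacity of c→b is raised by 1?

Original max flow = 1.
After raising cap(c→b), augmenting paths through that edge carry 1 more unit.
New max flow = 2. Increase = 1.

1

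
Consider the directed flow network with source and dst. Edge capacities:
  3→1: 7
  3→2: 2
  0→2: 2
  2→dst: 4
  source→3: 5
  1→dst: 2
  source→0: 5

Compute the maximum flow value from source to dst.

6

Augment source→0→2→dst: bottleneck 2. Total 2.
Augment source→3→2→dst: bottleneck 2. Total 4.
Augment source→3→1→dst: bottleneck 2. Total 6.
No augmenting path remains in the residual graph.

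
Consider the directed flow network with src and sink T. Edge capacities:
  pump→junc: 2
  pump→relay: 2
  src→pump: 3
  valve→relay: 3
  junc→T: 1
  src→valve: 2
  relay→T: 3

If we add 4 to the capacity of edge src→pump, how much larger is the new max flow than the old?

0

Original max flow = 4.
Edge src→pump does not cross the min cut (source side {junc, pump, relay, src, valve}), so extra capacity there cannot help.
New max flow = 4. Increase = 0.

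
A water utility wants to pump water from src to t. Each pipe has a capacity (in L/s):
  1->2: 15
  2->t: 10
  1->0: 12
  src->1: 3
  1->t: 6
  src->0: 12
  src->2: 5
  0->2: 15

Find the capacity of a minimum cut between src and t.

13

Max flow = 13 (via 3 augmenting paths).
In the residual at optimum, the set reachable from src is {0, 2, src}.
Cut edges: src->1 (cap 3), 2->t (cap 10). Sum = 13.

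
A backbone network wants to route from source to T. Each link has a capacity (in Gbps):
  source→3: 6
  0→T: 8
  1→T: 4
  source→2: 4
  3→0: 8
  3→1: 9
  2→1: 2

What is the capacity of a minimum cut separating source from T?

Max flow = 8 (via 2 augmenting paths).
In the residual at optimum, the set reachable from source is {2, source}.
Cut edges: source→3 (cap 6), 2→1 (cap 2). Sum = 8.

8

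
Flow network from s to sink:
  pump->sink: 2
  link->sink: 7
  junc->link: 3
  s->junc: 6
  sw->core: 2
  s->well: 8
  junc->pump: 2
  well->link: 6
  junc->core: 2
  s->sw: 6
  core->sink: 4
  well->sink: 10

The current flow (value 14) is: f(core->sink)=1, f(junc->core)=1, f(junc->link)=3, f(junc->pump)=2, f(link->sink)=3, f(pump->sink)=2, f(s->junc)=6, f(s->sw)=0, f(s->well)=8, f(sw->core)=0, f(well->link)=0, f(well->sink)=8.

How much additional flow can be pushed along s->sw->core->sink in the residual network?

Residual capacities along the path: s->sw: 6, sw->core: 2, core->sink: 3.
Minimum is 2.

2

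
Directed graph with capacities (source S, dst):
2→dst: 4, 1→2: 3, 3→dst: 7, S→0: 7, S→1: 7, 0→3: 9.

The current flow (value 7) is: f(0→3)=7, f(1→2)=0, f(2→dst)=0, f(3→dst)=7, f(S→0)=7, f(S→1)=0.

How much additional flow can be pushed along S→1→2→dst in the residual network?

Residual capacities along the path: S→1: 7, 1→2: 3, 2→dst: 4.
Minimum is 3.

3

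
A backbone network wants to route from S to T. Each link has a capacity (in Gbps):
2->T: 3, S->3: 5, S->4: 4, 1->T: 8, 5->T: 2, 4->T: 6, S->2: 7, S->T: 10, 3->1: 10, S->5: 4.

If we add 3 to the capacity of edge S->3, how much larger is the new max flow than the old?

Original max flow = 24.
After raising cap(S->3), augmenting paths through that edge carry 3 more units.
New max flow = 27. Increase = 3.

3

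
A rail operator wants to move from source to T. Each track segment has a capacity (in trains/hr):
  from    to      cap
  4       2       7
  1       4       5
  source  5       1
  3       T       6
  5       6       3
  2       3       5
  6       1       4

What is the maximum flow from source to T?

1

Augment source→5→6→1→4→2→3→T: bottleneck 1. Total 1.
No augmenting path remains in the residual graph.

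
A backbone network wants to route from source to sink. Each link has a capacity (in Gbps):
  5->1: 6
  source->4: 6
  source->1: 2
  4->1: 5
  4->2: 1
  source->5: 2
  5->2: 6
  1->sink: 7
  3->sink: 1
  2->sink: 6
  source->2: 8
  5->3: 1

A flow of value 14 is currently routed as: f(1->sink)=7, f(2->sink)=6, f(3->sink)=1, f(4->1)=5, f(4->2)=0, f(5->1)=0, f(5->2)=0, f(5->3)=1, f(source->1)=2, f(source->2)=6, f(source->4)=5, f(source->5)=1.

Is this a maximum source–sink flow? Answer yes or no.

Yes

Residual reachable from source: {1, 2, 4, 5, source}; sink is not reachable.
Saturated cut: 5->3, 2->sink, 1->sink with total capacity 14 = current flow value. Flow is maximum.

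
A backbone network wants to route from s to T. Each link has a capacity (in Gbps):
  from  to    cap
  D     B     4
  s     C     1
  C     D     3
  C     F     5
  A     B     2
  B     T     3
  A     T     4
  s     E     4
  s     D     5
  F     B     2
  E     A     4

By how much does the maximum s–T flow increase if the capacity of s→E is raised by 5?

Original max flow = 7.
Even with extra capacity on s→E, another cut of capacity 7 remains binding.
New max flow = 7. Increase = 0.

0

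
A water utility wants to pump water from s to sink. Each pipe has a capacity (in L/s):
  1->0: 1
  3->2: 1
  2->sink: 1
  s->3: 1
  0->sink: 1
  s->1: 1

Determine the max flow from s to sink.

Augment s->3->2->sink: bottleneck 1. Total 1.
Augment s->1->0->sink: bottleneck 1. Total 2.
No augmenting path remains in the residual graph.

2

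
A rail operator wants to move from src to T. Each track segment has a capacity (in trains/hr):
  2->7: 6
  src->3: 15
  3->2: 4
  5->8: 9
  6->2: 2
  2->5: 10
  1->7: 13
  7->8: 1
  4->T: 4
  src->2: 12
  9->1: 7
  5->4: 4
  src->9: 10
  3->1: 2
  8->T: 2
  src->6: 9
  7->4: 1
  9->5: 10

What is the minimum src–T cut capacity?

6

Max flow = 6 (via 2 augmenting paths).
In the residual at optimum, the set reachable from src is {1, 2, 3, 4, 5, 6, 7, 8, 9, src}.
Cut edges: 8->T (cap 2), 4->T (cap 4). Sum = 6.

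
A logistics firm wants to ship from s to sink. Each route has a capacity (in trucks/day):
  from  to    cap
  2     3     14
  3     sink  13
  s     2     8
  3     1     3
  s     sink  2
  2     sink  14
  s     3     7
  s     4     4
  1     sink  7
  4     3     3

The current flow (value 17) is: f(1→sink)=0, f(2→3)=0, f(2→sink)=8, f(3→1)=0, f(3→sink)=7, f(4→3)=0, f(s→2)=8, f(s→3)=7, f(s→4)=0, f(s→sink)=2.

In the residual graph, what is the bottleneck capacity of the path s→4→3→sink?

3

Residual capacities along the path: s→4: 4, 4→3: 3, 3→sink: 6.
Minimum is 3.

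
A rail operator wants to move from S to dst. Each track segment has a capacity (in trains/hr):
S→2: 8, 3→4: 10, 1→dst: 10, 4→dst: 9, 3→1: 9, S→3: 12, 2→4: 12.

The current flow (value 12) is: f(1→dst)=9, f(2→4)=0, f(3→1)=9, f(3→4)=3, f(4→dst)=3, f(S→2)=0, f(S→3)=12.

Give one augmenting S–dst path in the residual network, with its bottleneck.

S→2→4→dst, bottleneck 6

Residual along S→2→4→dst: S→2: 8, 2→4: 12, 4→dst: 6.
Bottleneck = min = 6.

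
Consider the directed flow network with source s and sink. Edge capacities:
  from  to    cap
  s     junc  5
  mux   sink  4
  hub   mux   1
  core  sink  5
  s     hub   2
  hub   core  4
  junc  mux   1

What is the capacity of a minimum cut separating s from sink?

3

Max flow = 3 (via 2 augmenting paths).
In the residual at optimum, the set reachable from s is {junc, s}.
Cut edges: s→hub (cap 2), junc→mux (cap 1). Sum = 3.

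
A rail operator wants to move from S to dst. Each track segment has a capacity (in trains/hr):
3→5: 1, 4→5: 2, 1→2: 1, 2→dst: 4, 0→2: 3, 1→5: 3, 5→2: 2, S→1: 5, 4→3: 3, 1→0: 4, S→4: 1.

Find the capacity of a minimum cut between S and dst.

4

Max flow = 4 (via 3 augmenting paths).
In the residual at optimum, the set reachable from S is {0, 1, 2, 3, 4, 5, S}.
Cut edges: 2→dst (cap 4). Sum = 4.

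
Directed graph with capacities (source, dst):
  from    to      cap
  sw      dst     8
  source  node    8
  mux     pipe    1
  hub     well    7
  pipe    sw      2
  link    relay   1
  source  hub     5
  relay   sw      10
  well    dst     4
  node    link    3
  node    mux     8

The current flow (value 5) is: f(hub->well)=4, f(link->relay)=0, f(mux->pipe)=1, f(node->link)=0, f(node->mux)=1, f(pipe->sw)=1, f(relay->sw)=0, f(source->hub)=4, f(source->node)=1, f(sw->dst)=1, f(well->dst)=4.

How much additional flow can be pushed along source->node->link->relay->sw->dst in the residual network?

Residual capacities along the path: source->node: 7, node->link: 3, link->relay: 1, relay->sw: 10, sw->dst: 7.
Minimum is 1.

1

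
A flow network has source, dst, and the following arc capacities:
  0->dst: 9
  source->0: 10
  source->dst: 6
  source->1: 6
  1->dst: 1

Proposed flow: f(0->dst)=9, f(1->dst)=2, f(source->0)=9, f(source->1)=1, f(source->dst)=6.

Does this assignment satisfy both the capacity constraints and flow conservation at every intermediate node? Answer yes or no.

Capacity violated on 1->dst: flow 2 > capacity 1.

No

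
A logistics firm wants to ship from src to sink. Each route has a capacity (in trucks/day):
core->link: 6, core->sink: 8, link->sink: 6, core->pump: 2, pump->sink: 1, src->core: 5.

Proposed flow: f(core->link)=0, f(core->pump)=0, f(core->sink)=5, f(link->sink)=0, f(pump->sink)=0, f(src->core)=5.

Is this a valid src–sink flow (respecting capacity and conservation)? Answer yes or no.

Every edge has 0 ≤ f(e) ≤ cap(e).
At each intermediate node, inflow equals outflow.

Yes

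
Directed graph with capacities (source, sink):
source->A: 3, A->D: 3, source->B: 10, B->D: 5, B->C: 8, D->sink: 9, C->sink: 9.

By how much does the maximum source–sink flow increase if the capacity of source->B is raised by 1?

Original max flow = 13.
After raising cap(source->B), augmenting paths through that edge carry 1 more unit.
New max flow = 14. Increase = 1.

1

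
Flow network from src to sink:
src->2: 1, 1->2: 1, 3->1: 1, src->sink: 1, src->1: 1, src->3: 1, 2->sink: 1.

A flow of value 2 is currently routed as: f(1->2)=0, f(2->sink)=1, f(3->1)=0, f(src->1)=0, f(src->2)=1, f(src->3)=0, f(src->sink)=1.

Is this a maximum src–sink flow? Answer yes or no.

Residual reachable from src: {1, 2, 3, src}; sink is not reachable.
Saturated cut: src->sink, 2->sink with total capacity 2 = current flow value. Flow is maximum.

Yes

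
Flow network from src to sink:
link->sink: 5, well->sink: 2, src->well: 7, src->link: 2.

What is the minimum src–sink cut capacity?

Max flow = 4 (via 2 augmenting paths).
In the residual at optimum, the set reachable from src is {src, well}.
Cut edges: src->link (cap 2), well->sink (cap 2). Sum = 4.

4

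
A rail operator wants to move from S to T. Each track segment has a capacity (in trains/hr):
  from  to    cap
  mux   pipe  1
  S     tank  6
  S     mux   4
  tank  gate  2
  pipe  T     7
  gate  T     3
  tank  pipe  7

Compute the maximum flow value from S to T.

Augment S->mux->pipe->T: bottleneck 1. Total 1.
Augment S->tank->pipe->T: bottleneck 6. Total 7.
No augmenting path remains in the residual graph.

7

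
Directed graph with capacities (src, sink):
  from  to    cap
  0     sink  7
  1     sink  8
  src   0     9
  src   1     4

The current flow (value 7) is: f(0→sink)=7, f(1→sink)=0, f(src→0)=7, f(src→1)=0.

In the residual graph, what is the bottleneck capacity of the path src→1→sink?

4

Residual capacities along the path: src→1: 4, 1→sink: 8.
Minimum is 4.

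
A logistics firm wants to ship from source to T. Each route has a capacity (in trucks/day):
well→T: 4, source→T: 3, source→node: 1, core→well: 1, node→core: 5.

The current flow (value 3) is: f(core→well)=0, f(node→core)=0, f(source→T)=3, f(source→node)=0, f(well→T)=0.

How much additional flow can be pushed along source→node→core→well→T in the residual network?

1

Residual capacities along the path: source→node: 1, node→core: 5, core→well: 1, well→T: 4.
Minimum is 1.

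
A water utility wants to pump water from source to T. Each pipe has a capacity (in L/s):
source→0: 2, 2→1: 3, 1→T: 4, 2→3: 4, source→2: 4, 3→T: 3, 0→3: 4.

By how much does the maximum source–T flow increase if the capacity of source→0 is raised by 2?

Original max flow = 6.
Even with extra capacity on source→0, another cut of capacity 6 remains binding.
New max flow = 6. Increase = 0.

0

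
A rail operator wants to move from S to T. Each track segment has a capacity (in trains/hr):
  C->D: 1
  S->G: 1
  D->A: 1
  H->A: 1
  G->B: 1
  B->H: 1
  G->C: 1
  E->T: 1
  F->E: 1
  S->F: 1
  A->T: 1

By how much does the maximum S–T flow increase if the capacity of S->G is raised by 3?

0

Original max flow = 2.
Even with extra capacity on S->G, another cut of capacity 2 remains binding.
New max flow = 2. Increase = 0.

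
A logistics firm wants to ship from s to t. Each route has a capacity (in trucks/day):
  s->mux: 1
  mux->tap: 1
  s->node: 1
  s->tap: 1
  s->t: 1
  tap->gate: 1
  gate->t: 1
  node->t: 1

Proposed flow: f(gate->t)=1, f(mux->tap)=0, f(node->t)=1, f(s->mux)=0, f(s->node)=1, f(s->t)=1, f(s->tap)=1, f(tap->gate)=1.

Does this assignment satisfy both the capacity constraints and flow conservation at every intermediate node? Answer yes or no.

Yes

Every edge has 0 ≤ f(e) ≤ cap(e).
At each intermediate node, inflow equals outflow.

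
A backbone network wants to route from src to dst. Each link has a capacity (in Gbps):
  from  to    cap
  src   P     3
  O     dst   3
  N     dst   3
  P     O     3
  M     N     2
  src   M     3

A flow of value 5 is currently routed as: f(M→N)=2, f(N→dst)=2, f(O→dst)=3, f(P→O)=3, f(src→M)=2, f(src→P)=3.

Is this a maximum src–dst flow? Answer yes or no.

Yes

Residual reachable from src: {M, src}; dst is not reachable.
Saturated cut: M→N, src→P with total capacity 5 = current flow value. Flow is maximum.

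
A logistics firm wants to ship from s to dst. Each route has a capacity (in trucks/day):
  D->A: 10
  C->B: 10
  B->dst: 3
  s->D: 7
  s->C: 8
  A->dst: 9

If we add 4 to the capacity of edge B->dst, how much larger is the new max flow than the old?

4

Original max flow = 10.
After raising cap(B->dst), augmenting paths through that edge carry 4 more units.
New max flow = 14. Increase = 4.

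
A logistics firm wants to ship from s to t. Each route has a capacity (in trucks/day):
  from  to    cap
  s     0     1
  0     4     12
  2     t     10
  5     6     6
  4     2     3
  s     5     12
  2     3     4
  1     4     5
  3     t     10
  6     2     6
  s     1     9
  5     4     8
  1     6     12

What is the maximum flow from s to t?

Augment s->5->4->2->t: bottleneck 3. Total 3.
Augment s->5->6->2->t: bottleneck 6. Total 9.
No augmenting path remains in the residual graph.

9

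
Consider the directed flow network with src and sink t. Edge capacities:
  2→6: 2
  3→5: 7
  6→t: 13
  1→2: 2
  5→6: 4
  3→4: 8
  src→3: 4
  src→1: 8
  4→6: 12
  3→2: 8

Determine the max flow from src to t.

6

Augment src→3→4→6→t: bottleneck 4. Total 4.
Augment src→1→2→6→t: bottleneck 2. Total 6.
No augmenting path remains in the residual graph.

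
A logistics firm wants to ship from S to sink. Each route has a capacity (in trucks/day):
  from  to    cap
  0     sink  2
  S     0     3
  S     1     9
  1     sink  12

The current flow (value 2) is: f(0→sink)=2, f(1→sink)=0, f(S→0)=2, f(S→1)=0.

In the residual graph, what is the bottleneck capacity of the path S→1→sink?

9

Residual capacities along the path: S→1: 9, 1→sink: 12.
Minimum is 9.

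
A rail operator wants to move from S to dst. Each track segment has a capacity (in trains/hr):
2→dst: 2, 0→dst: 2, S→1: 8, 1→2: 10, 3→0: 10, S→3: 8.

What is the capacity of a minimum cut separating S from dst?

4

Max flow = 4 (via 2 augmenting paths).
In the residual at optimum, the set reachable from S is {0, 1, 2, 3, S}.
Cut edges: 0→dst (cap 2), 2→dst (cap 2). Sum = 4.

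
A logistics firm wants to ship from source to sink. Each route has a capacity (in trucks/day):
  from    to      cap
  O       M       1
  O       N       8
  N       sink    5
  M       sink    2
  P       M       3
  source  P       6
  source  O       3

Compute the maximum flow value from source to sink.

Augment source->P->M->sink: bottleneck 2. Total 2.
Augment source->O->N->sink: bottleneck 3. Total 5.
No augmenting path remains in the residual graph.

5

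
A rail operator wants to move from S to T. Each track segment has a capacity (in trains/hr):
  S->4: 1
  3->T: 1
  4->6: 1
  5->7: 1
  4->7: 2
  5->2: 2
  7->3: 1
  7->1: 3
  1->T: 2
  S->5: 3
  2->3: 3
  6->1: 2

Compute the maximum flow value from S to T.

Augment S->5->2->3->T: bottleneck 1. Total 1.
Augment S->5->7->1->T: bottleneck 1. Total 2.
Augment S->4->7->1->T: bottleneck 1. Total 3.
No augmenting path remains in the residual graph.

3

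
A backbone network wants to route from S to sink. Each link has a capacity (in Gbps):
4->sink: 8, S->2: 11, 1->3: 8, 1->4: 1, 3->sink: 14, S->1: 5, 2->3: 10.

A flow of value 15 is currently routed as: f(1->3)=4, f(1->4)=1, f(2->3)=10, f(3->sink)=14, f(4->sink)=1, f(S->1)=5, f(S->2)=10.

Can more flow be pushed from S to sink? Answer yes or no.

Residual reachable from S: {2, S}; sink is not reachable.
Saturated cut: S->1, 2->3 with total capacity 15 = current flow value. Flow is maximum.

No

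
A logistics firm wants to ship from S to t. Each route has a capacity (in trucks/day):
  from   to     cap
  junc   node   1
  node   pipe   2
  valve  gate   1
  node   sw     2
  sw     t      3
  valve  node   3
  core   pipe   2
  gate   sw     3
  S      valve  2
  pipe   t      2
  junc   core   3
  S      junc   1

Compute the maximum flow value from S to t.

Augment S→junc→core→pipe→t: bottleneck 1. Total 1.
Augment S→valve→node→pipe→t: bottleneck 1. Total 2.
Augment S→valve→node→sw→t: bottleneck 1. Total 3.
No augmenting path remains in the residual graph.

3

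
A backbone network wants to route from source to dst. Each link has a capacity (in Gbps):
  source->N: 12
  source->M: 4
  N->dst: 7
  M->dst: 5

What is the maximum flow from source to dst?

11

Augment source->N->dst: bottleneck 7. Total 7.
Augment source->M->dst: bottleneck 4. Total 11.
No augmenting path remains in the residual graph.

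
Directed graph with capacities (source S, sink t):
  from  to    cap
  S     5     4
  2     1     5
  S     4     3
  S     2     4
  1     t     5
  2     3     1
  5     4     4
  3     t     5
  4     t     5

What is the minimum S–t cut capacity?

Max flow = 9 (via 3 augmenting paths).
In the residual at optimum, the set reachable from S is {4, 5, S}.
Cut edges: S→2 (cap 4), 4→t (cap 5). Sum = 9.

9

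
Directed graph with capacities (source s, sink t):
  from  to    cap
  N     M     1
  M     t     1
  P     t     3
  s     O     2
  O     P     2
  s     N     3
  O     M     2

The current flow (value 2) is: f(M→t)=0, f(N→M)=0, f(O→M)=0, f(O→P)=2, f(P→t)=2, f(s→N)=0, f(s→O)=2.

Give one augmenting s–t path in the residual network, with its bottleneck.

s→N→M→t, bottleneck 1

Residual along s→N→M→t: s→N: 3, N→M: 1, M→t: 1.
Bottleneck = min = 1.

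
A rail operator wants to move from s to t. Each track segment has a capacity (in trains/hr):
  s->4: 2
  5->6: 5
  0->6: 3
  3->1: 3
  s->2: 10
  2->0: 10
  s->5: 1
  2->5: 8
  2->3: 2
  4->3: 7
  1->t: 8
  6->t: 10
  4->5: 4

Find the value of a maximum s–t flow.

11

Augment s->5->6->t: bottleneck 1. Total 1.
Augment s->2->0->6->t: bottleneck 3. Total 4.
Augment s->2->3->1->t: bottleneck 2. Total 6.
Augment s->2->5->6->t: bottleneck 4. Total 10.
Augment s->4->3->1->t: bottleneck 1. Total 11.
No augmenting path remains in the residual graph.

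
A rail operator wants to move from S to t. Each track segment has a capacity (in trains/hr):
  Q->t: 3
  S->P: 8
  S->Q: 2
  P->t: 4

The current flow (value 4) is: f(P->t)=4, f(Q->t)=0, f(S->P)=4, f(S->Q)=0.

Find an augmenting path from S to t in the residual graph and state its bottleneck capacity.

S->Q->t, bottleneck 2

Residual along S->Q->t: S->Q: 2, Q->t: 3.
Bottleneck = min = 2.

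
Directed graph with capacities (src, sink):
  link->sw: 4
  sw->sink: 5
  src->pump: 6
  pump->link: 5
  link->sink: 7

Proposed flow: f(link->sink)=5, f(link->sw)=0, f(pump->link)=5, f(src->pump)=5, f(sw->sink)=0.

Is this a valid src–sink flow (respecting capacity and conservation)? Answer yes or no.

Yes

Every edge has 0 ≤ f(e) ≤ cap(e).
At each intermediate node, inflow equals outflow.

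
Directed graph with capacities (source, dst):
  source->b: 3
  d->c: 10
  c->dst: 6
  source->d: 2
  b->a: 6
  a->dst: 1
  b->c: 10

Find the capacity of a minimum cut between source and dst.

Max flow = 5 (via 3 augmenting paths).
In the residual at optimum, the set reachable from source is {source}.
Cut edges: source->b (cap 3), source->d (cap 2). Sum = 5.

5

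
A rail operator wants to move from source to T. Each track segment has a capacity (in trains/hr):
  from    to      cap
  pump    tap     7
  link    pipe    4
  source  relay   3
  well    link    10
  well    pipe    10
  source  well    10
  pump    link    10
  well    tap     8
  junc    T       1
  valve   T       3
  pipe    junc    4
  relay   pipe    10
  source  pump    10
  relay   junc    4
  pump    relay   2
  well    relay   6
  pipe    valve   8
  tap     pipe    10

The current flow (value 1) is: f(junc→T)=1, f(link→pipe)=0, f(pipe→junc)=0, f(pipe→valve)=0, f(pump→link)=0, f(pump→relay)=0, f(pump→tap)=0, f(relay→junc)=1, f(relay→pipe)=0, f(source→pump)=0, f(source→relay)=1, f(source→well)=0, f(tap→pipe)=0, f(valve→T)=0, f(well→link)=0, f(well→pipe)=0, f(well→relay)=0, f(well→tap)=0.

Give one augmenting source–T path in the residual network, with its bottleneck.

Residual along source→well→pipe→valve→T: source→well: 10, well→pipe: 10, pipe→valve: 8, valve→T: 3.
Bottleneck = min = 3.

source→well→pipe→valve→T, bottleneck 3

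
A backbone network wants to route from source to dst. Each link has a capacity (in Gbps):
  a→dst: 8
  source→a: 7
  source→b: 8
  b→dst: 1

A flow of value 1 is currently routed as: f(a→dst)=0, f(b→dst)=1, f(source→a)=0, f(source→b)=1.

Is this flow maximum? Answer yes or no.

Residual path source→a→dst has bottleneck 7 > 0.
Pushing 7 along it raises the flow to 8, so the given flow is not maximum.

No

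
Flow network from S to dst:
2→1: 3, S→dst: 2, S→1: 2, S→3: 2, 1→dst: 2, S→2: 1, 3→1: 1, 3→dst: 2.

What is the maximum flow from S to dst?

Augment S→dst: bottleneck 2. Total 2.
Augment S→3→dst: bottleneck 2. Total 4.
Augment S→1→dst: bottleneck 2. Total 6.
No augmenting path remains in the residual graph.

6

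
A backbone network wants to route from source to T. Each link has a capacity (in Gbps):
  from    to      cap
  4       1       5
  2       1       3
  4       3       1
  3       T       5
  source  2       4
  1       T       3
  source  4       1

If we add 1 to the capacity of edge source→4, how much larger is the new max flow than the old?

Original max flow = 4.
Even with extra capacity on source→4, another cut of capacity 4 remains binding.
New max flow = 4. Increase = 0.

0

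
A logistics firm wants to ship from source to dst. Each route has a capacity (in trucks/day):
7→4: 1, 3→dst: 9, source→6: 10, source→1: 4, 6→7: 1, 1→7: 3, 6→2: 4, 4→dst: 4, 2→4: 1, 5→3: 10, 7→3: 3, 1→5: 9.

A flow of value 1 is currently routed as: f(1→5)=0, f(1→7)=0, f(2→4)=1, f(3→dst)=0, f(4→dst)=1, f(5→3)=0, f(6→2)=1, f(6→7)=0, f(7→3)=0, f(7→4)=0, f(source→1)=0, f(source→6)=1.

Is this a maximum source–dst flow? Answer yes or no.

Residual path source→6→7→4→dst has bottleneck 1 > 0.
Pushing 1 along it raises the flow to 2, so the given flow is not maximum.

No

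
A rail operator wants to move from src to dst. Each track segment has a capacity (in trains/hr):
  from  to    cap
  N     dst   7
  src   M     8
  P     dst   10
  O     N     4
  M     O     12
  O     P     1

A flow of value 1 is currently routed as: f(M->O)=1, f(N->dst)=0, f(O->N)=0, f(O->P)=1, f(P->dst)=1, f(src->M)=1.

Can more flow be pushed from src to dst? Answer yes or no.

Residual path src->M->O->N->dst has bottleneck 4 > 0.
Pushing 4 along it raises the flow to 5, so the given flow is not maximum.

Yes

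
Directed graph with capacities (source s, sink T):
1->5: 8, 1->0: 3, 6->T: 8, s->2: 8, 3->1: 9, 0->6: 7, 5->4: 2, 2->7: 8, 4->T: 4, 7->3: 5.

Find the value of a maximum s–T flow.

5

Augment s->2->7->3->1->0->6->T: bottleneck 3. Total 3.
Augment s->2->7->3->1->5->4->T: bottleneck 2. Total 5.
No augmenting path remains in the residual graph.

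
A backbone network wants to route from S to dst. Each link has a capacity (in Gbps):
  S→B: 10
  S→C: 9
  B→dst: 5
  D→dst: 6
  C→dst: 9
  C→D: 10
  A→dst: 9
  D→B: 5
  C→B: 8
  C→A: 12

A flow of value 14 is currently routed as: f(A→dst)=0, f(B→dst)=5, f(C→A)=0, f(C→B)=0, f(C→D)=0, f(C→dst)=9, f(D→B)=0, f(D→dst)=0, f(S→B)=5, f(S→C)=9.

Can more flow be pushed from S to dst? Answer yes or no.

Residual reachable from S: {B, S}; dst is not reachable.
Saturated cut: S→C, B→dst with total capacity 14 = current flow value. Flow is maximum.

No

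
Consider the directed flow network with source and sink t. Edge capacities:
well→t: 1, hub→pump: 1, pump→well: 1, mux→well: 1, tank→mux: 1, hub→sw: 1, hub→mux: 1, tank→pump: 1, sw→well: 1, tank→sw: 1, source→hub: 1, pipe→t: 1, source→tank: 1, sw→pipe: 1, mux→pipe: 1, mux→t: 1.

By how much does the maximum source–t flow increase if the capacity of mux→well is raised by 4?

Original max flow = 2.
Edge mux→well does not cross the min cut (source side {source}), so extra capacity there cannot help.
New max flow = 2. Increase = 0.

0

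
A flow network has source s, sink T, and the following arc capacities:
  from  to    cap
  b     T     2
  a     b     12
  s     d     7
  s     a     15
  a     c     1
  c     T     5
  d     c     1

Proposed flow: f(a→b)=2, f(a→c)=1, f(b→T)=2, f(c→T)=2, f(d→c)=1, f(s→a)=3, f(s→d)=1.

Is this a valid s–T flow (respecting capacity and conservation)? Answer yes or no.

Yes

Every edge has 0 ≤ f(e) ≤ cap(e).
At each intermediate node, inflow equals outflow.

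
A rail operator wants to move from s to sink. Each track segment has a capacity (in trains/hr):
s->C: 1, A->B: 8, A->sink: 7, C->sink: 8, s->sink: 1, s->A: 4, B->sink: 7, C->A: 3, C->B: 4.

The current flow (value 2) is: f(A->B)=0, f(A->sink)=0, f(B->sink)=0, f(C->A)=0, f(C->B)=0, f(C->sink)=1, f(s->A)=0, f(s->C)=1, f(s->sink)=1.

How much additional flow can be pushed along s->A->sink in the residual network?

Residual capacities along the path: s->A: 4, A->sink: 7.
Minimum is 4.

4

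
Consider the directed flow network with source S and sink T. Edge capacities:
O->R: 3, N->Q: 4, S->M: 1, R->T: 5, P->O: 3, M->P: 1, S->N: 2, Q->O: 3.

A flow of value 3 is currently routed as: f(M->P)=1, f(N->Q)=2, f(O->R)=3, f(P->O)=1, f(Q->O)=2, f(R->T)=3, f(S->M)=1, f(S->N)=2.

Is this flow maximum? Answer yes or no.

Residual reachable from S: {S}; T is not reachable.
Saturated cut: S->M, S->N with total capacity 3 = current flow value. Flow is maximum.

Yes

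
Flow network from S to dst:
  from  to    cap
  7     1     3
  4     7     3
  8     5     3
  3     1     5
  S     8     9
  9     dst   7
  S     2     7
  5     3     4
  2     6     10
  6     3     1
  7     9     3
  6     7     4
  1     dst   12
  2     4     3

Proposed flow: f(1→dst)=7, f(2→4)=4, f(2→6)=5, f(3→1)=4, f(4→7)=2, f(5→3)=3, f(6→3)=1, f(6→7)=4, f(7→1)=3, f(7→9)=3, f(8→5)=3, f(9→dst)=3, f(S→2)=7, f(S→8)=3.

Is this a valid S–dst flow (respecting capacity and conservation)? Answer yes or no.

No

Capacity violated on 2→4: flow 4 > capacity 3.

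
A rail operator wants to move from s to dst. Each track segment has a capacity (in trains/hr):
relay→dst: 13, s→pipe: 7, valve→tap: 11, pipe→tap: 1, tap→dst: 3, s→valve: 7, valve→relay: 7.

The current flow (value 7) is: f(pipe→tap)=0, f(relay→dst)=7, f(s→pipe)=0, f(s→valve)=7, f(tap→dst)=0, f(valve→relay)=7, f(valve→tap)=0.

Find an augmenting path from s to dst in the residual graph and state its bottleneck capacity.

s→pipe→tap→dst, bottleneck 1

Residual along s→pipe→tap→dst: s→pipe: 7, pipe→tap: 1, tap→dst: 3.
Bottleneck = min = 1.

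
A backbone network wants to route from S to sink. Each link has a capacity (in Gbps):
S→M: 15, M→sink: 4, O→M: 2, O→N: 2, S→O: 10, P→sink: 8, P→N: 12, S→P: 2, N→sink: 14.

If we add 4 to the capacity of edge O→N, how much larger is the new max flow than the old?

Original max flow = 8.
After raising cap(O→N), augmenting paths through that edge carry 4 more units.
New max flow = 12. Increase = 4.

4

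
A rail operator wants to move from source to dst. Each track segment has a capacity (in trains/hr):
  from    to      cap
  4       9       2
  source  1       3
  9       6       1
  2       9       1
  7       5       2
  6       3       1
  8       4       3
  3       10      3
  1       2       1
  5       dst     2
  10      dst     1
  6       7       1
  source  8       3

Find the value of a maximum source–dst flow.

Augment source->8->4->9->6->3->10->dst: bottleneck 1. Total 1.
No augmenting path remains in the residual graph.

1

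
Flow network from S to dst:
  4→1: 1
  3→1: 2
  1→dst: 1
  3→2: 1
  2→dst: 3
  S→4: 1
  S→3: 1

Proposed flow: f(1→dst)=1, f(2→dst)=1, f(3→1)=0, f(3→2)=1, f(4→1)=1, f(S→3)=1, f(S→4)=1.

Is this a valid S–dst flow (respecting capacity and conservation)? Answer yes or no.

Yes

Every edge has 0 ≤ f(e) ≤ cap(e).
At each intermediate node, inflow equals outflow.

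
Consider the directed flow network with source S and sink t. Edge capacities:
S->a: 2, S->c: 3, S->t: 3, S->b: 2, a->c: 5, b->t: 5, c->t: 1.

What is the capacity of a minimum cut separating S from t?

Max flow = 6 (via 3 augmenting paths).
In the residual at optimum, the set reachable from S is {S, a, c}.
Cut edges: S->b (cap 2), S->t (cap 3), c->t (cap 1). Sum = 6.

6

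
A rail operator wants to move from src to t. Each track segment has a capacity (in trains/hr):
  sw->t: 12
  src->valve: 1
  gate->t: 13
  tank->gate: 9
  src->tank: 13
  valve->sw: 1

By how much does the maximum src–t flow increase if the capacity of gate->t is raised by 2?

Original max flow = 10.
Edge gate->t does not cross the min cut (source side {src, tank}), so extra capacity there cannot help.
New max flow = 10. Increase = 0.

0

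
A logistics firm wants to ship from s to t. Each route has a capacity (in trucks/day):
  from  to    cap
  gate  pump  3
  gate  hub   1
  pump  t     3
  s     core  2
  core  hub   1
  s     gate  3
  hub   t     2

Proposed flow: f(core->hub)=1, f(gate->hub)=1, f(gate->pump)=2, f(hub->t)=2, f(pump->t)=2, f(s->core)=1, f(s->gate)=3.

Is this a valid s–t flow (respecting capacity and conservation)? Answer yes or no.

Yes

Every edge has 0 ≤ f(e) ≤ cap(e).
At each intermediate node, inflow equals outflow.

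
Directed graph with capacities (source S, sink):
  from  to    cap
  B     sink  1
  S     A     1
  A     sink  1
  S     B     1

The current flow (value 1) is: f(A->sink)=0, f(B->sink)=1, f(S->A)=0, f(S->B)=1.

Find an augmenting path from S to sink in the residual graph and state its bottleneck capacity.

S->A->sink, bottleneck 1

Residual along S->A->sink: S->A: 1, A->sink: 1.
Bottleneck = min = 1.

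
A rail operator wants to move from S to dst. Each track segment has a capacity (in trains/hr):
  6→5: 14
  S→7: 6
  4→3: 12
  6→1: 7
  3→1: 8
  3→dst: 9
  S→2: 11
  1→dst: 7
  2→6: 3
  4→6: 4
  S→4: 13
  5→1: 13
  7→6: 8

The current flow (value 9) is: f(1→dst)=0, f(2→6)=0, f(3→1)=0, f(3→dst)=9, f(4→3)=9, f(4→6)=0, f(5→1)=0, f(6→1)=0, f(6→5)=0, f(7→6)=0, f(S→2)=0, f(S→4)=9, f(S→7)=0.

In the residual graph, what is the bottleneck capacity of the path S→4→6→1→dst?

Residual capacities along the path: S→4: 4, 4→6: 4, 6→1: 7, 1→dst: 7.
Minimum is 4.

4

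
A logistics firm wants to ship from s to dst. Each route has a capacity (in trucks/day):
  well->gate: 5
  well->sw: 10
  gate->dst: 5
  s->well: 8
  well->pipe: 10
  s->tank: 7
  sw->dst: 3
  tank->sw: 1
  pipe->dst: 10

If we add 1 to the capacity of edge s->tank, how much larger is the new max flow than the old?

Original max flow = 9.
Edge s->tank does not cross the min cut (source side {s, tank}), so extra capacity there cannot help.
New max flow = 9. Increase = 0.

0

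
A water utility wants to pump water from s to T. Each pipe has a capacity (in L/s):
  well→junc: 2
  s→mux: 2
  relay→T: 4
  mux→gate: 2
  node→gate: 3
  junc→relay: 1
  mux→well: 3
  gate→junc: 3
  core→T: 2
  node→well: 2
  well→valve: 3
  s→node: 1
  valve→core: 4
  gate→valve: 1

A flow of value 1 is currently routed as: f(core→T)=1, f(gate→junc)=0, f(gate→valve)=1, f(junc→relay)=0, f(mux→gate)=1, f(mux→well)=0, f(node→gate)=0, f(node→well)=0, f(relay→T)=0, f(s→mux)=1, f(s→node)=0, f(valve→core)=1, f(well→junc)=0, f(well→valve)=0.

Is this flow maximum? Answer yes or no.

Residual path s→mux→gate→junc→relay→T has bottleneck 1 > 0.
Pushing 1 along it raises the flow to 2, so the given flow is not maximum.

No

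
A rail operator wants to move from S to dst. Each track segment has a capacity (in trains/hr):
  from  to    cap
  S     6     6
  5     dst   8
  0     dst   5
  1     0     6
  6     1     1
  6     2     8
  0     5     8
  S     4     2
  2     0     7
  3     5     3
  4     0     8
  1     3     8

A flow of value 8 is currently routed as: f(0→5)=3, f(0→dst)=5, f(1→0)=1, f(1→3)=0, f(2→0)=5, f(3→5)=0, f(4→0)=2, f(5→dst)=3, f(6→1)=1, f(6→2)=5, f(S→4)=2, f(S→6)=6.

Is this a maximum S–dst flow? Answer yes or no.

Yes

Residual reachable from S: {S}; dst is not reachable.
Saturated cut: S→6, S→4 with total capacity 8 = current flow value. Flow is maximum.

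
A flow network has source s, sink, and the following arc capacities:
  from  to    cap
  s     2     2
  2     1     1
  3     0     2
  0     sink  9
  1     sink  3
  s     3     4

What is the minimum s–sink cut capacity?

3

Max flow = 3 (via 2 augmenting paths).
In the residual at optimum, the set reachable from s is {2, 3, s}.
Cut edges: 2→1 (cap 1), 3→0 (cap 2). Sum = 3.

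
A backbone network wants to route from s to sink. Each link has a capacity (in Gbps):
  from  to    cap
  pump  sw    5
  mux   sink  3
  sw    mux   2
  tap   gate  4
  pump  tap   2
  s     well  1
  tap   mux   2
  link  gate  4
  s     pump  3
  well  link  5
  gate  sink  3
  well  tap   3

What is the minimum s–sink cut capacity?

Max flow = 4 (via 3 augmenting paths).
In the residual at optimum, the set reachable from s is {s}.
Cut edges: s->well (cap 1), s->pump (cap 3). Sum = 4.

4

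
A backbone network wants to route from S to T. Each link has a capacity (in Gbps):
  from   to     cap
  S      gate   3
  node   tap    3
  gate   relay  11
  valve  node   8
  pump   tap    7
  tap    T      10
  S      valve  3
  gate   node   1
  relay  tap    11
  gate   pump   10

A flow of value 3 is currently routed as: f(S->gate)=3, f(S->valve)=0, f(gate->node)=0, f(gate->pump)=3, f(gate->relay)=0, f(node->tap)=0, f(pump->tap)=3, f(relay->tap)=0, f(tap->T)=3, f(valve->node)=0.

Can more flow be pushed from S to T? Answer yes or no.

Residual path S->valve->node->tap->T has bottleneck 3 > 0.
Pushing 3 along it raises the flow to 6, so the given flow is not maximum.

Yes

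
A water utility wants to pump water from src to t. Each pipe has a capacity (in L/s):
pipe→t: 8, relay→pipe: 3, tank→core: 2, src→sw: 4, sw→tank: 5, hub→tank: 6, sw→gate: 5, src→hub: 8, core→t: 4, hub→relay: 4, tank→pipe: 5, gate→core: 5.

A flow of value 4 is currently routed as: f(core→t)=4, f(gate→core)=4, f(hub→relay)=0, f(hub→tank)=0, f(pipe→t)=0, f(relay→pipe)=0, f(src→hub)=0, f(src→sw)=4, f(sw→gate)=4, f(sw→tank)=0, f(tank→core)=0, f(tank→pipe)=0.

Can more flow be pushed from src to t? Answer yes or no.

Yes

Residual path src→hub→tank→pipe→t has bottleneck 5 > 0.
Pushing 5 along it raises the flow to 9, so the given flow is not maximum.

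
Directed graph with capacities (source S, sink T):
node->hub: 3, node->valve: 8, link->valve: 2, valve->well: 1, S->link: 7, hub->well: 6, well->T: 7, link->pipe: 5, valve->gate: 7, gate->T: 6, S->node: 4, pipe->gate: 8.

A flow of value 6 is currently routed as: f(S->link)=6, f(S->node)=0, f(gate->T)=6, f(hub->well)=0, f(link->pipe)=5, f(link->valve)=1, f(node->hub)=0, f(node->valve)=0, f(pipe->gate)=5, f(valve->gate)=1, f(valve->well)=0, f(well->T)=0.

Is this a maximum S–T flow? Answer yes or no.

Residual path S->link->valve->well->T has bottleneck 1 > 0.
Pushing 1 along it raises the flow to 7, so the given flow is not maximum.

No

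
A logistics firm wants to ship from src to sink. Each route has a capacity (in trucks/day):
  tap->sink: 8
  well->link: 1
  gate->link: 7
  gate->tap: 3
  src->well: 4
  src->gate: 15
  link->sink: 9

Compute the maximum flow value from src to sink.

11

Augment src->well->link->sink: bottleneck 1. Total 1.
Augment src->gate->link->sink: bottleneck 7. Total 8.
Augment src->gate->tap->sink: bottleneck 3. Total 11.
No augmenting path remains in the residual graph.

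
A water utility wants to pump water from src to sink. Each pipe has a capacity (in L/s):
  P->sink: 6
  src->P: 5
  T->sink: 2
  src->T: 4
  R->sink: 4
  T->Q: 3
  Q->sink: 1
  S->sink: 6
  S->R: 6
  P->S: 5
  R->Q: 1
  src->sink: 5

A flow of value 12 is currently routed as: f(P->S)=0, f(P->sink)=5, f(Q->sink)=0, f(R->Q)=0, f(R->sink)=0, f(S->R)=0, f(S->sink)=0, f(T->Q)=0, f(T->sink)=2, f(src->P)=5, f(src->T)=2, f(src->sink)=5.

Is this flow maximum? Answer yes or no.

No

Residual path src->T->Q->sink has bottleneck 1 > 0.
Pushing 1 along it raises the flow to 13, so the given flow is not maximum.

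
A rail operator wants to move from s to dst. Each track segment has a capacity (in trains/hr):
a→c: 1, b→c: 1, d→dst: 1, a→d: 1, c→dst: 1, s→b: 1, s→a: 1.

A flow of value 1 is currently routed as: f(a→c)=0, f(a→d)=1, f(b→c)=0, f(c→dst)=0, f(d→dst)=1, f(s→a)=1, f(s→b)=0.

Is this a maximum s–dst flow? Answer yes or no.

No

Residual path s→b→c→dst has bottleneck 1 > 0.
Pushing 1 along it raises the flow to 2, so the given flow is not maximum.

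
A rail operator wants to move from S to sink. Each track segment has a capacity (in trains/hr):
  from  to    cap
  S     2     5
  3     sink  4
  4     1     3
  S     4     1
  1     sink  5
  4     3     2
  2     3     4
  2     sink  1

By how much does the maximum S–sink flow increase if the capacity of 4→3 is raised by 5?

0

Original max flow = 6.
Edge 4→3 does not cross the min cut (source side {S}), so extra capacity there cannot help.
New max flow = 6. Increase = 0.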